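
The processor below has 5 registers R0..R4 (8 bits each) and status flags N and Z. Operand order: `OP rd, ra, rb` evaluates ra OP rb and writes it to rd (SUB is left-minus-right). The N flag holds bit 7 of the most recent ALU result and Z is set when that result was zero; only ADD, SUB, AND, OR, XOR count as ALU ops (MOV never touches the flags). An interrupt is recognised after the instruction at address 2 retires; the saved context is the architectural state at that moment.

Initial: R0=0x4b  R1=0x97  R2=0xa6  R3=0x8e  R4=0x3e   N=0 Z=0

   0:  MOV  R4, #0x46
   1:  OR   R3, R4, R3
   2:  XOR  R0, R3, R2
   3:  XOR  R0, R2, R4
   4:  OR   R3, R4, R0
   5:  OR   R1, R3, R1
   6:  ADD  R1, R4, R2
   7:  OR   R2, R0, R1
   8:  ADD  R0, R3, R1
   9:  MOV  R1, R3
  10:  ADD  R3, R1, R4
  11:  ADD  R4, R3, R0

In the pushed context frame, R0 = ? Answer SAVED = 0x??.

after  0: R0=0x4b R1=0x97 R2=0xa6 R3=0x8e R4=0x46  N=0 Z=0
after  1: R0=0x4b R1=0x97 R2=0xa6 R3=0xce R4=0x46  N=1 Z=0
after  2: R0=0x68 R1=0x97 R2=0xa6 R3=0xce R4=0x46  N=0 Z=0
-- IRQ taken; context saved, return-PC = 3 --

SAVED = 0x68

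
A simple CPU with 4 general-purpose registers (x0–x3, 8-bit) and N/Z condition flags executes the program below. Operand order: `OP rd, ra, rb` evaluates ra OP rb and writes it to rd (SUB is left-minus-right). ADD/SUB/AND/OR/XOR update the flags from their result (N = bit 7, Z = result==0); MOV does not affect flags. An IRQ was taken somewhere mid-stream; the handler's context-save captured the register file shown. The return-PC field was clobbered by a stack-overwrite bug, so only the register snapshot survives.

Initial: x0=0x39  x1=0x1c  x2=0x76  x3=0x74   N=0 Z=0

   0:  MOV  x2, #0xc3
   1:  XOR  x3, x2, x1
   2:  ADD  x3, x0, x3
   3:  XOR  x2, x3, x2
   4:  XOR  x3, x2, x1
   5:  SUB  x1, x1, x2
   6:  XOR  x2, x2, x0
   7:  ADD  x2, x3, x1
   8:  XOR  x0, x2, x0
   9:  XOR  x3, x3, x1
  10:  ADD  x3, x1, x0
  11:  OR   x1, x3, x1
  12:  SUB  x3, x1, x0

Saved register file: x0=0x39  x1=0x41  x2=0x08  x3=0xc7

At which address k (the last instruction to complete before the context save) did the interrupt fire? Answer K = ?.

K = 7

after  0: x0=0x39 x1=0x1c x2=0xc3 x3=0x74  N=0 Z=0
after  1: x0=0x39 x1=0x1c x2=0xc3 x3=0xdf  N=1 Z=0
after  2: x0=0x39 x1=0x1c x2=0xc3 x3=0x18  N=0 Z=0
after  3: x0=0x39 x1=0x1c x2=0xdb x3=0x18  N=1 Z=0
after  4: x0=0x39 x1=0x1c x2=0xdb x3=0xc7  N=1 Z=0
after  5: x0=0x39 x1=0x41 x2=0xdb x3=0xc7  N=0 Z=0
after  6: x0=0x39 x1=0x41 x2=0xe2 x3=0xc7  N=1 Z=0
after  7: x0=0x39 x1=0x41 x2=0x08 x3=0xc7  N=0 Z=0
-- IRQ taken; context saved, return-PC = 8 --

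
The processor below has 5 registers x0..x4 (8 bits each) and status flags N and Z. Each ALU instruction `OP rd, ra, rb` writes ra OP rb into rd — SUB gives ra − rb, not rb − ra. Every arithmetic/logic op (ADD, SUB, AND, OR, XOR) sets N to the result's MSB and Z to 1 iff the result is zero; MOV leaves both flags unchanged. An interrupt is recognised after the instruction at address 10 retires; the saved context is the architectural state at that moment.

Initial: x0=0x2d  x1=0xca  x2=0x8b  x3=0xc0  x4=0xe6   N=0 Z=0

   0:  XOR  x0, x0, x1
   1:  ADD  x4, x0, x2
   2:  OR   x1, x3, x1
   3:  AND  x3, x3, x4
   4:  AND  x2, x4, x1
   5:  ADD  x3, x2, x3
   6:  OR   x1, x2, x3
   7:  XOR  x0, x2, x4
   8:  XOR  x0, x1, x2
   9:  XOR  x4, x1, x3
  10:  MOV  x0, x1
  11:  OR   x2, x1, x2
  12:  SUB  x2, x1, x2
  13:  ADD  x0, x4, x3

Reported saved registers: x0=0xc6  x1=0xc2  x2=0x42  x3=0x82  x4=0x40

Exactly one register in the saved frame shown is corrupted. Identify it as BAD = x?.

after  0: x0=0xe7 x1=0xca x2=0x8b x3=0xc0 x4=0xe6  N=1 Z=0
after  1: x0=0xe7 x1=0xca x2=0x8b x3=0xc0 x4=0x72  N=0 Z=0
after  2: x0=0xe7 x1=0xca x2=0x8b x3=0xc0 x4=0x72  N=1 Z=0
after  3: x0=0xe7 x1=0xca x2=0x8b x3=0x40 x4=0x72  N=0 Z=0
after  4: x0=0xe7 x1=0xca x2=0x42 x3=0x40 x4=0x72  N=0 Z=0
after  5: x0=0xe7 x1=0xca x2=0x42 x3=0x82 x4=0x72  N=1 Z=0
after  6: x0=0xe7 x1=0xc2 x2=0x42 x3=0x82 x4=0x72  N=1 Z=0
after  7: x0=0x30 x1=0xc2 x2=0x42 x3=0x82 x4=0x72  N=0 Z=0
after  8: x0=0x80 x1=0xc2 x2=0x42 x3=0x82 x4=0x72  N=1 Z=0
after  9: x0=0x80 x1=0xc2 x2=0x42 x3=0x82 x4=0x40  N=0 Z=0
after 10: x0=0xc2 x1=0xc2 x2=0x42 x3=0x82 x4=0x40  N=0 Z=0
-- IRQ taken; context saved, return-PC = 11 --
mismatch: x0: reported 0xc6 vs actual 0xc2

BAD = x0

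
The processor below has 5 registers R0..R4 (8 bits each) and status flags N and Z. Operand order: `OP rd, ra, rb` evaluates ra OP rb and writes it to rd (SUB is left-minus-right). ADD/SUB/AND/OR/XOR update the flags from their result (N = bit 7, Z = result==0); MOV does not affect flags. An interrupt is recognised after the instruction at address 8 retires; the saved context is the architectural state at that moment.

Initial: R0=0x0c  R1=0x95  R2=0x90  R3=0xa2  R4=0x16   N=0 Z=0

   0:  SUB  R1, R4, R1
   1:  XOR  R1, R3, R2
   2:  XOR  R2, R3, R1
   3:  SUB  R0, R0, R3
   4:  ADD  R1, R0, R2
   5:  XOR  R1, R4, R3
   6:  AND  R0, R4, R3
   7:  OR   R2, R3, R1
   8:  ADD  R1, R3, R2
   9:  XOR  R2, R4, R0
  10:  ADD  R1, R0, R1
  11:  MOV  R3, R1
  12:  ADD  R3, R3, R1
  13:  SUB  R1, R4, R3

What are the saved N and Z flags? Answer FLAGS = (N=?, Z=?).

after  0: R0=0x0c R1=0x81 R2=0x90 R3=0xa2 R4=0x16  N=1 Z=0
after  1: R0=0x0c R1=0x32 R2=0x90 R3=0xa2 R4=0x16  N=0 Z=0
after  2: R0=0x0c R1=0x32 R2=0x90 R3=0xa2 R4=0x16  N=1 Z=0
after  3: R0=0x6a R1=0x32 R2=0x90 R3=0xa2 R4=0x16  N=0 Z=0
after  4: R0=0x6a R1=0xfa R2=0x90 R3=0xa2 R4=0x16  N=1 Z=0
after  5: R0=0x6a R1=0xb4 R2=0x90 R3=0xa2 R4=0x16  N=1 Z=0
after  6: R0=0x02 R1=0xb4 R2=0x90 R3=0xa2 R4=0x16  N=0 Z=0
after  7: R0=0x02 R1=0xb4 R2=0xb6 R3=0xa2 R4=0x16  N=1 Z=0
after  8: R0=0x02 R1=0x58 R2=0xb6 R3=0xa2 R4=0x16  N=0 Z=0
-- IRQ taken; context saved, return-PC = 9 --

FLAGS = (N=0, Z=0)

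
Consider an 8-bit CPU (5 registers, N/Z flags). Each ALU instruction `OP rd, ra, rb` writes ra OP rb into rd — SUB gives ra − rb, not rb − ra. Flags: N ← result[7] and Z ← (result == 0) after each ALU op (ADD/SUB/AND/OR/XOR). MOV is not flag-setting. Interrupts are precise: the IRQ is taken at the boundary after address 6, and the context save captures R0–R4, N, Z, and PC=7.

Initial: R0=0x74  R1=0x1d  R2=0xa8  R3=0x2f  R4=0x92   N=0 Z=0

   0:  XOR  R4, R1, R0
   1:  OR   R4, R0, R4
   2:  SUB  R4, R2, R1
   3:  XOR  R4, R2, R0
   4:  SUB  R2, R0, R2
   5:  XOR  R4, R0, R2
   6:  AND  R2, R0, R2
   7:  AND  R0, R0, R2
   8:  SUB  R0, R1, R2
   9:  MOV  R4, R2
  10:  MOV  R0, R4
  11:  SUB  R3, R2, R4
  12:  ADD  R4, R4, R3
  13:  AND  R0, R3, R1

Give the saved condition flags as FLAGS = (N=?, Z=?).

FLAGS = (N=0, Z=0)

after  0: R0=0x74 R1=0x1d R2=0xa8 R3=0x2f R4=0x69  N=0 Z=0
after  1: R0=0x74 R1=0x1d R2=0xa8 R3=0x2f R4=0x7d  N=0 Z=0
after  2: R0=0x74 R1=0x1d R2=0xa8 R3=0x2f R4=0x8b  N=1 Z=0
after  3: R0=0x74 R1=0x1d R2=0xa8 R3=0x2f R4=0xdc  N=1 Z=0
after  4: R0=0x74 R1=0x1d R2=0xcc R3=0x2f R4=0xdc  N=1 Z=0
after  5: R0=0x74 R1=0x1d R2=0xcc R3=0x2f R4=0xb8  N=1 Z=0
after  6: R0=0x74 R1=0x1d R2=0x44 R3=0x2f R4=0xb8  N=0 Z=0
-- IRQ taken; context saved, return-PC = 7 --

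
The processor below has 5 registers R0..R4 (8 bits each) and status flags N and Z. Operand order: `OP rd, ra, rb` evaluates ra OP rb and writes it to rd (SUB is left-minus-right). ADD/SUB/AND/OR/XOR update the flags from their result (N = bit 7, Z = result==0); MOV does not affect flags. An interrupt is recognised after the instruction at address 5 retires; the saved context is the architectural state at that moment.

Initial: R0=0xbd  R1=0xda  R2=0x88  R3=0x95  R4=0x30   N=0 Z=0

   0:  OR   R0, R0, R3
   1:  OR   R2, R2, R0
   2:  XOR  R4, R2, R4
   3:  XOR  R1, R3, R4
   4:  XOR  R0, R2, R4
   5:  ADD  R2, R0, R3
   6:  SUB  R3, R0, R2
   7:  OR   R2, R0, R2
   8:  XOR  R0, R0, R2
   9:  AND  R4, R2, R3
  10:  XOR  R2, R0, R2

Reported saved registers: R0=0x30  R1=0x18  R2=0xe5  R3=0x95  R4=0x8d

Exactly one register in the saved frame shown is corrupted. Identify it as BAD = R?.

BAD = R2

after  0: R0=0xbd R1=0xda R2=0x88 R3=0x95 R4=0x30  N=1 Z=0
after  1: R0=0xbd R1=0xda R2=0xbd R3=0x95 R4=0x30  N=1 Z=0
after  2: R0=0xbd R1=0xda R2=0xbd R3=0x95 R4=0x8d  N=1 Z=0
after  3: R0=0xbd R1=0x18 R2=0xbd R3=0x95 R4=0x8d  N=0 Z=0
after  4: R0=0x30 R1=0x18 R2=0xbd R3=0x95 R4=0x8d  N=0 Z=0
after  5: R0=0x30 R1=0x18 R2=0xc5 R3=0x95 R4=0x8d  N=1 Z=0
-- IRQ taken; context saved, return-PC = 6 --
mismatch: R2: reported 0xe5 vs actual 0xc5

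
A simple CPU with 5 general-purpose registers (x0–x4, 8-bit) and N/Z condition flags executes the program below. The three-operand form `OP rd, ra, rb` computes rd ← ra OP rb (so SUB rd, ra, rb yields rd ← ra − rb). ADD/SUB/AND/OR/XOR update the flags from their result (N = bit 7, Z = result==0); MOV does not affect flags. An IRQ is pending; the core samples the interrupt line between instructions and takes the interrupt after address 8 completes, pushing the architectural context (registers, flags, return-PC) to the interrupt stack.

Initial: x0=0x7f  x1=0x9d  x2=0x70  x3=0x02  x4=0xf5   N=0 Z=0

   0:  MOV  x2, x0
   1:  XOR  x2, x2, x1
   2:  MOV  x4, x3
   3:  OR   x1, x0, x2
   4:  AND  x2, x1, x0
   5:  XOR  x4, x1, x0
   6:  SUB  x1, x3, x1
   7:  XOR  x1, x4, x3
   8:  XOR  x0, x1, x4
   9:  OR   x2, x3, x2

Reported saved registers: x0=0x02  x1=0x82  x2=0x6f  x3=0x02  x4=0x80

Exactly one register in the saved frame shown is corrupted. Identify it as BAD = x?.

after  0: x0=0x7f x1=0x9d x2=0x7f x3=0x02 x4=0xf5  N=0 Z=0
after  1: x0=0x7f x1=0x9d x2=0xe2 x3=0x02 x4=0xf5  N=1 Z=0
after  2: x0=0x7f x1=0x9d x2=0xe2 x3=0x02 x4=0x02  N=1 Z=0
after  3: x0=0x7f x1=0xff x2=0xe2 x3=0x02 x4=0x02  N=1 Z=0
after  4: x0=0x7f x1=0xff x2=0x7f x3=0x02 x4=0x02  N=0 Z=0
after  5: x0=0x7f x1=0xff x2=0x7f x3=0x02 x4=0x80  N=1 Z=0
after  6: x0=0x7f x1=0x03 x2=0x7f x3=0x02 x4=0x80  N=0 Z=0
after  7: x0=0x7f x1=0x82 x2=0x7f x3=0x02 x4=0x80  N=1 Z=0
after  8: x0=0x02 x1=0x82 x2=0x7f x3=0x02 x4=0x80  N=0 Z=0
-- IRQ taken; context saved, return-PC = 9 --
mismatch: x2: reported 0x6f vs actual 0x7f

BAD = x2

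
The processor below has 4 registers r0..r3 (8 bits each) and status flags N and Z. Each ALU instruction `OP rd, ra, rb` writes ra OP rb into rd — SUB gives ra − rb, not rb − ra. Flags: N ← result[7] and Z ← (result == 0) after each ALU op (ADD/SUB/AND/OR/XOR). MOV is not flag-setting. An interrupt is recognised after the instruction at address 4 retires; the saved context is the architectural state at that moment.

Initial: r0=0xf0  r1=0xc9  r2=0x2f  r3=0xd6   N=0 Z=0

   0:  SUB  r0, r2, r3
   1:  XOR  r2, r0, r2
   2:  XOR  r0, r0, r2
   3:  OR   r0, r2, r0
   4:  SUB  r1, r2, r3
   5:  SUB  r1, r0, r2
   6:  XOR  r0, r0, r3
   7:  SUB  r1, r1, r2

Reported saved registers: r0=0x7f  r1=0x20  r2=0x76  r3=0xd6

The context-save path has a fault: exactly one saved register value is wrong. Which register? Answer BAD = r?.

BAD = r1

after  0: r0=0x59 r1=0xc9 r2=0x2f r3=0xd6  N=0 Z=0
after  1: r0=0x59 r1=0xc9 r2=0x76 r3=0xd6  N=0 Z=0
after  2: r0=0x2f r1=0xc9 r2=0x76 r3=0xd6  N=0 Z=0
after  3: r0=0x7f r1=0xc9 r2=0x76 r3=0xd6  N=0 Z=0
after  4: r0=0x7f r1=0xa0 r2=0x76 r3=0xd6  N=1 Z=0
-- IRQ taken; context saved, return-PC = 5 --
mismatch: r1: reported 0x20 vs actual 0xa0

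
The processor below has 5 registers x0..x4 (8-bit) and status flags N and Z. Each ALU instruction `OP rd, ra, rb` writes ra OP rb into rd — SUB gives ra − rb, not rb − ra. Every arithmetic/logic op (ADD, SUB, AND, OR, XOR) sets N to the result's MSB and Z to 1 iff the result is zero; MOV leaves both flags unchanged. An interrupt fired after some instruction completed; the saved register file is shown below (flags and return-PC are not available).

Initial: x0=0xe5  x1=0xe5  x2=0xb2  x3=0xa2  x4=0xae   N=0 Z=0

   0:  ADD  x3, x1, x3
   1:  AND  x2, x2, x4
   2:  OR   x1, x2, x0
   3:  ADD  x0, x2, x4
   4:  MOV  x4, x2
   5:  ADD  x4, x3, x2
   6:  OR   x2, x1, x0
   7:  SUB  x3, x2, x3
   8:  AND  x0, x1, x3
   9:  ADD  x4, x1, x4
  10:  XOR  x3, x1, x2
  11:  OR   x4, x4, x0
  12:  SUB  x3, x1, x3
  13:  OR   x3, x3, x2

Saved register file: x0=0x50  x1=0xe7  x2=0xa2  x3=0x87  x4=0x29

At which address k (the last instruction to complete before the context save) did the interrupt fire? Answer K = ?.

after  0: x0=0xe5 x1=0xe5 x2=0xb2 x3=0x87 x4=0xae  N=1 Z=0
after  1: x0=0xe5 x1=0xe5 x2=0xa2 x3=0x87 x4=0xae  N=1 Z=0
after  2: x0=0xe5 x1=0xe7 x2=0xa2 x3=0x87 x4=0xae  N=1 Z=0
after  3: x0=0x50 x1=0xe7 x2=0xa2 x3=0x87 x4=0xae  N=0 Z=0
after  4: x0=0x50 x1=0xe7 x2=0xa2 x3=0x87 x4=0xa2  N=0 Z=0
after  5: x0=0x50 x1=0xe7 x2=0xa2 x3=0x87 x4=0x29  N=0 Z=0
-- IRQ taken; context saved, return-PC = 6 --

K = 5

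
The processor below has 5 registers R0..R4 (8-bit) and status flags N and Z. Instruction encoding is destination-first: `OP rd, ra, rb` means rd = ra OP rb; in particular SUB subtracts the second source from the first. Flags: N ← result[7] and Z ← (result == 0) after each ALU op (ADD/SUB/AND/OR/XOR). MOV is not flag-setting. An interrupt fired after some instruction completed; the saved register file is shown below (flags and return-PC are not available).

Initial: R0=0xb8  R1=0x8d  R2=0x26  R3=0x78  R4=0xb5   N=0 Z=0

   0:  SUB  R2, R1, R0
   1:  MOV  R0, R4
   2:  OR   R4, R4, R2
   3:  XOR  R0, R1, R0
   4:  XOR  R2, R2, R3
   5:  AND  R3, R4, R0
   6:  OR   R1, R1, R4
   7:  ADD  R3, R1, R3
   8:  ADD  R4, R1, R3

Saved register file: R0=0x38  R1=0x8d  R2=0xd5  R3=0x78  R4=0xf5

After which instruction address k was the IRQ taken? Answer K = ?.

K = 3

after  0: R0=0xb8 R1=0x8d R2=0xd5 R3=0x78 R4=0xb5  N=1 Z=0
after  1: R0=0xb5 R1=0x8d R2=0xd5 R3=0x78 R4=0xb5  N=1 Z=0
after  2: R0=0xb5 R1=0x8d R2=0xd5 R3=0x78 R4=0xf5  N=1 Z=0
after  3: R0=0x38 R1=0x8d R2=0xd5 R3=0x78 R4=0xf5  N=0 Z=0
-- IRQ taken; context saved, return-PC = 4 --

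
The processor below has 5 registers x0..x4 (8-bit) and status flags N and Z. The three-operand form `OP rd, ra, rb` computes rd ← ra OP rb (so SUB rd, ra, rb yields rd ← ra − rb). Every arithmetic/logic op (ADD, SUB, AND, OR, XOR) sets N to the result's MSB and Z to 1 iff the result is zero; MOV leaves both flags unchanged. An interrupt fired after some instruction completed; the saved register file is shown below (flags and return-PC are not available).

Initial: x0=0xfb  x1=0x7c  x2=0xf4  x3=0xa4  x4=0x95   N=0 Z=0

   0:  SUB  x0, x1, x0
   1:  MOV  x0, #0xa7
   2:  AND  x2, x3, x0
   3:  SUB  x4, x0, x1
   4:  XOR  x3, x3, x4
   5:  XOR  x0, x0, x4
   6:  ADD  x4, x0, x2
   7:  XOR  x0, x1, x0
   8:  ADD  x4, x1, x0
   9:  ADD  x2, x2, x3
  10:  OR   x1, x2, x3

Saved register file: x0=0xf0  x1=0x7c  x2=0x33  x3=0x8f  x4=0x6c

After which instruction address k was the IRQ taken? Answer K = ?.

K = 9

after  0: x0=0x81 x1=0x7c x2=0xf4 x3=0xa4 x4=0x95  N=1 Z=0
after  1: x0=0xa7 x1=0x7c x2=0xf4 x3=0xa4 x4=0x95  N=1 Z=0
after  2: x0=0xa7 x1=0x7c x2=0xa4 x3=0xa4 x4=0x95  N=1 Z=0
after  3: x0=0xa7 x1=0x7c x2=0xa4 x3=0xa4 x4=0x2b  N=0 Z=0
after  4: x0=0xa7 x1=0x7c x2=0xa4 x3=0x8f x4=0x2b  N=1 Z=0
after  5: x0=0x8c x1=0x7c x2=0xa4 x3=0x8f x4=0x2b  N=1 Z=0
after  6: x0=0x8c x1=0x7c x2=0xa4 x3=0x8f x4=0x30  N=0 Z=0
after  7: x0=0xf0 x1=0x7c x2=0xa4 x3=0x8f x4=0x30  N=1 Z=0
after  8: x0=0xf0 x1=0x7c x2=0xa4 x3=0x8f x4=0x6c  N=0 Z=0
after  9: x0=0xf0 x1=0x7c x2=0x33 x3=0x8f x4=0x6c  N=0 Z=0
-- IRQ taken; context saved, return-PC = 10 --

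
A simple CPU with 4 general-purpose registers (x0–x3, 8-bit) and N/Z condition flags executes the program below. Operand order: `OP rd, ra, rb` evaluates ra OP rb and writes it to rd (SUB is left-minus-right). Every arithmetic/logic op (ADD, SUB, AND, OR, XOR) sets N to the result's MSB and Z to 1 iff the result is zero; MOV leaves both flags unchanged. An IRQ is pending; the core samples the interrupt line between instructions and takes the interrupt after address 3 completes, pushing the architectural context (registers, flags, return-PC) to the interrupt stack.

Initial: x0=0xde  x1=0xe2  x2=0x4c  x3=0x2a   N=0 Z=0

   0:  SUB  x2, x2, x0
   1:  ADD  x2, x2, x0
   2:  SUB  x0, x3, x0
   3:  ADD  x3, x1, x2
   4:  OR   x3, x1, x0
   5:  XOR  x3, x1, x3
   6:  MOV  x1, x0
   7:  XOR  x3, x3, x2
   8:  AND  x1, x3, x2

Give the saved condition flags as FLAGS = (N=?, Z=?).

FLAGS = (N=0, Z=0)

after  0: x0=0xde x1=0xe2 x2=0x6e x3=0x2a  N=0 Z=0
after  1: x0=0xde x1=0xe2 x2=0x4c x3=0x2a  N=0 Z=0
after  2: x0=0x4c x1=0xe2 x2=0x4c x3=0x2a  N=0 Z=0
after  3: x0=0x4c x1=0xe2 x2=0x4c x3=0x2e  N=0 Z=0
-- IRQ taken; context saved, return-PC = 4 --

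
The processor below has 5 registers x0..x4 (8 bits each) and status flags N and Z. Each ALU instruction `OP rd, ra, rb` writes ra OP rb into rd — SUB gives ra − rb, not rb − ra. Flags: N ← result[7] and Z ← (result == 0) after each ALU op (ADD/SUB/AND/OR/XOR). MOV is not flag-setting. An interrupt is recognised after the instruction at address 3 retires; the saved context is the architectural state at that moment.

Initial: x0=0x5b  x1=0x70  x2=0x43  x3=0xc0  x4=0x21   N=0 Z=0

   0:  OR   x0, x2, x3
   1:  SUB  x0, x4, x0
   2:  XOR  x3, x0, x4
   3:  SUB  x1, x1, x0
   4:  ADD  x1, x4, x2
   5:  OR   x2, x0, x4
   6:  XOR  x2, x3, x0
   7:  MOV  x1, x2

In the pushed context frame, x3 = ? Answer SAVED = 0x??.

SAVED = 0x7f

after  0: x0=0xc3 x1=0x70 x2=0x43 x3=0xc0 x4=0x21  N=1 Z=0
after  1: x0=0x5e x1=0x70 x2=0x43 x3=0xc0 x4=0x21  N=0 Z=0
after  2: x0=0x5e x1=0x70 x2=0x43 x3=0x7f x4=0x21  N=0 Z=0
after  3: x0=0x5e x1=0x12 x2=0x43 x3=0x7f x4=0x21  N=0 Z=0
-- IRQ taken; context saved, return-PC = 4 --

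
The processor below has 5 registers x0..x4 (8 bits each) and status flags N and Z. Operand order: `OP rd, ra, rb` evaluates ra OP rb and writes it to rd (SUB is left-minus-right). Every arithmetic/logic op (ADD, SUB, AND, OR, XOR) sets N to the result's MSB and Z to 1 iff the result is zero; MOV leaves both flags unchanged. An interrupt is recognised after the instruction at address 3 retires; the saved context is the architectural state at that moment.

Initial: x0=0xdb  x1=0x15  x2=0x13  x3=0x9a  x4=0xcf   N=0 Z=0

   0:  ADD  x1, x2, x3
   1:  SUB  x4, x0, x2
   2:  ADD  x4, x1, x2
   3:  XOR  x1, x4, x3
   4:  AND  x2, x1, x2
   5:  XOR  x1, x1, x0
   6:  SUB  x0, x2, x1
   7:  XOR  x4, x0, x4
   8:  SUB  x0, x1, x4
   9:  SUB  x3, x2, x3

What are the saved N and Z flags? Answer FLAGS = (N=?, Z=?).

after  0: x0=0xdb x1=0xad x2=0x13 x3=0x9a x4=0xcf  N=1 Z=0
after  1: x0=0xdb x1=0xad x2=0x13 x3=0x9a x4=0xc8  N=1 Z=0
after  2: x0=0xdb x1=0xad x2=0x13 x3=0x9a x4=0xc0  N=1 Z=0
after  3: x0=0xdb x1=0x5a x2=0x13 x3=0x9a x4=0xc0  N=0 Z=0
-- IRQ taken; context saved, return-PC = 4 --

FLAGS = (N=0, Z=0)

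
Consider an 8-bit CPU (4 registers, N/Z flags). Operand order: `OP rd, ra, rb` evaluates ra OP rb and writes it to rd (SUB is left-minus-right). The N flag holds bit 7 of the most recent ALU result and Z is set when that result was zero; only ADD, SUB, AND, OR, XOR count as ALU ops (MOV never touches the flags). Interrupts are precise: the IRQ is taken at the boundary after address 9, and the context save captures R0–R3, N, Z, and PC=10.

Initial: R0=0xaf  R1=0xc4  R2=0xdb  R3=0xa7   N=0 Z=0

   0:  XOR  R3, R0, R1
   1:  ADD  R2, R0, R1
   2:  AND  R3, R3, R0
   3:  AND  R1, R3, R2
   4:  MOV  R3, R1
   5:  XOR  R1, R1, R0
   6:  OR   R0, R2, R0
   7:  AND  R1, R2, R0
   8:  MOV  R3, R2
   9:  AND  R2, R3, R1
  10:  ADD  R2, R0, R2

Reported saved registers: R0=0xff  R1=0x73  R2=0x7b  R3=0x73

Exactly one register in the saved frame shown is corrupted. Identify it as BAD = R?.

after  0: R0=0xaf R1=0xc4 R2=0xdb R3=0x6b  N=0 Z=0
after  1: R0=0xaf R1=0xc4 R2=0x73 R3=0x6b  N=0 Z=0
after  2: R0=0xaf R1=0xc4 R2=0x73 R3=0x2b  N=0 Z=0
after  3: R0=0xaf R1=0x23 R2=0x73 R3=0x2b  N=0 Z=0
after  4: R0=0xaf R1=0x23 R2=0x73 R3=0x23  N=0 Z=0
after  5: R0=0xaf R1=0x8c R2=0x73 R3=0x23  N=1 Z=0
after  6: R0=0xff R1=0x8c R2=0x73 R3=0x23  N=1 Z=0
after  7: R0=0xff R1=0x73 R2=0x73 R3=0x23  N=0 Z=0
after  8: R0=0xff R1=0x73 R2=0x73 R3=0x73  N=0 Z=0
after  9: R0=0xff R1=0x73 R2=0x73 R3=0x73  N=0 Z=0
-- IRQ taken; context saved, return-PC = 10 --
mismatch: R2: reported 0x7b vs actual 0x73

BAD = R2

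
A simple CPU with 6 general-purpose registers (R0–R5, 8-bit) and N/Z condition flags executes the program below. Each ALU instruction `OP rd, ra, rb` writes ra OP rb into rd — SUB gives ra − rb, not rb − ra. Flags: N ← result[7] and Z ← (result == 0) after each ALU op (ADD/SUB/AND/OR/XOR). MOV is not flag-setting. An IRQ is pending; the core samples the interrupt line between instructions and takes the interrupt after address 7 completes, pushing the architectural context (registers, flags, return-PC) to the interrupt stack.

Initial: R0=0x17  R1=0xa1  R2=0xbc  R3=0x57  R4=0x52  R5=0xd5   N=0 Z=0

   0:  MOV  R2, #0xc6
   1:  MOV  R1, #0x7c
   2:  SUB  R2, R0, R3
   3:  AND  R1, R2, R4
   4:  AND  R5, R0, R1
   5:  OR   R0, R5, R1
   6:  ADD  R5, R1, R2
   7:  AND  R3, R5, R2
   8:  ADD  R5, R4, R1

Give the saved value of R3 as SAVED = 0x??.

after  0: R0=0x17 R1=0xa1 R2=0xc6 R3=0x57 R4=0x52 R5=0xd5  N=0 Z=0
after  1: R0=0x17 R1=0x7c R2=0xc6 R3=0x57 R4=0x52 R5=0xd5  N=0 Z=0
after  2: R0=0x17 R1=0x7c R2=0xc0 R3=0x57 R4=0x52 R5=0xd5  N=1 Z=0
after  3: R0=0x17 R1=0x40 R2=0xc0 R3=0x57 R4=0x52 R5=0xd5  N=0 Z=0
after  4: R0=0x17 R1=0x40 R2=0xc0 R3=0x57 R4=0x52 R5=0x00  N=0 Z=1
after  5: R0=0x40 R1=0x40 R2=0xc0 R3=0x57 R4=0x52 R5=0x00  N=0 Z=0
after  6: R0=0x40 R1=0x40 R2=0xc0 R3=0x57 R4=0x52 R5=0x00  N=0 Z=1
after  7: R0=0x40 R1=0x40 R2=0xc0 R3=0x00 R4=0x52 R5=0x00  N=0 Z=1
-- IRQ taken; context saved, return-PC = 8 --

SAVED = 0x00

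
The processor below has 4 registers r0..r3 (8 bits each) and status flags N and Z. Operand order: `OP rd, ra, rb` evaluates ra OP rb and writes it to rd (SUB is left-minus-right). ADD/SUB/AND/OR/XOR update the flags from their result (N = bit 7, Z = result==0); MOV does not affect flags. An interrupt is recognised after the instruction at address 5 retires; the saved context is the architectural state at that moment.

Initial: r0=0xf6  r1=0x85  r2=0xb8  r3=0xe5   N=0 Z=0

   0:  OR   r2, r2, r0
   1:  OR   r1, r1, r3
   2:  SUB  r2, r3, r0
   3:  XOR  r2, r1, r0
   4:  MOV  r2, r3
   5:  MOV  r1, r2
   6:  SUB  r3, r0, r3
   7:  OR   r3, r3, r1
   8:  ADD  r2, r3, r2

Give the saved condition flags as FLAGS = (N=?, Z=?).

FLAGS = (N=0, Z=0)

after  0: r0=0xf6 r1=0x85 r2=0xfe r3=0xe5  N=1 Z=0
after  1: r0=0xf6 r1=0xe5 r2=0xfe r3=0xe5  N=1 Z=0
after  2: r0=0xf6 r1=0xe5 r2=0xef r3=0xe5  N=1 Z=0
after  3: r0=0xf6 r1=0xe5 r2=0x13 r3=0xe5  N=0 Z=0
after  4: r0=0xf6 r1=0xe5 r2=0xe5 r3=0xe5  N=0 Z=0
after  5: r0=0xf6 r1=0xe5 r2=0xe5 r3=0xe5  N=0 Z=0
-- IRQ taken; context saved, return-PC = 6 --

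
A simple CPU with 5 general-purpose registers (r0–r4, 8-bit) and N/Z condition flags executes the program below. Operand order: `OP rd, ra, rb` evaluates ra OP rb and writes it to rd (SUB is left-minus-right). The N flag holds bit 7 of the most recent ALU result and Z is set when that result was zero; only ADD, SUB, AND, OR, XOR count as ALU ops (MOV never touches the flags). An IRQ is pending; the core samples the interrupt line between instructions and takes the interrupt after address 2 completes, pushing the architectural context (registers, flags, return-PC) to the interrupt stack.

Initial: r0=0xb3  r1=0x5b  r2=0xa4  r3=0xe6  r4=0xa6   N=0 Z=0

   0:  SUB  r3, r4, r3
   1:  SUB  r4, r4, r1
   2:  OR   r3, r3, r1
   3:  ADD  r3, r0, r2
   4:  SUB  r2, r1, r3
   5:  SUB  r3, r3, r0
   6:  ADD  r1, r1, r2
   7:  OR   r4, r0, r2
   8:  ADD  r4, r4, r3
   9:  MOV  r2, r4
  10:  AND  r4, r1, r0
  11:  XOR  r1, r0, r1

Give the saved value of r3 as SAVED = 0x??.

after  0: r0=0xb3 r1=0x5b r2=0xa4 r3=0xc0 r4=0xa6  N=1 Z=0
after  1: r0=0xb3 r1=0x5b r2=0xa4 r3=0xc0 r4=0x4b  N=0 Z=0
after  2: r0=0xb3 r1=0x5b r2=0xa4 r3=0xdb r4=0x4b  N=1 Z=0
-- IRQ taken; context saved, return-PC = 3 --

SAVED = 0xdb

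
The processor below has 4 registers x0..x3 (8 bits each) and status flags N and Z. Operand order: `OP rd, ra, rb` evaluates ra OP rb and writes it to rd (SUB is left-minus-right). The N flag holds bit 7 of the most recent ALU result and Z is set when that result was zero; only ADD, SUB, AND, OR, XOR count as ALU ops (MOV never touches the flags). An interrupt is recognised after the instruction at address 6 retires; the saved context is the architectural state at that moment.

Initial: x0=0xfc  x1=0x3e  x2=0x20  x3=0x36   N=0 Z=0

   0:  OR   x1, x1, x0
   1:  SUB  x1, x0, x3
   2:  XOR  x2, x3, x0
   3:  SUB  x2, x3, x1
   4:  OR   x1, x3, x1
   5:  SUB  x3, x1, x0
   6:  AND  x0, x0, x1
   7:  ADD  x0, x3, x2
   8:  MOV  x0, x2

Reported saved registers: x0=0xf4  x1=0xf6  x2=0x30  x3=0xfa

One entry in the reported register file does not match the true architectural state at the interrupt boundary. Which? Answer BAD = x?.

after  0: x0=0xfc x1=0xfe x2=0x20 x3=0x36  N=1 Z=0
after  1: x0=0xfc x1=0xc6 x2=0x20 x3=0x36  N=1 Z=0
after  2: x0=0xfc x1=0xc6 x2=0xca x3=0x36  N=1 Z=0
after  3: x0=0xfc x1=0xc6 x2=0x70 x3=0x36  N=0 Z=0
after  4: x0=0xfc x1=0xf6 x2=0x70 x3=0x36  N=1 Z=0
after  5: x0=0xfc x1=0xf6 x2=0x70 x3=0xfa  N=1 Z=0
after  6: x0=0xf4 x1=0xf6 x2=0x70 x3=0xfa  N=1 Z=0
-- IRQ taken; context saved, return-PC = 7 --
mismatch: x2: reported 0x30 vs actual 0x70

BAD = x2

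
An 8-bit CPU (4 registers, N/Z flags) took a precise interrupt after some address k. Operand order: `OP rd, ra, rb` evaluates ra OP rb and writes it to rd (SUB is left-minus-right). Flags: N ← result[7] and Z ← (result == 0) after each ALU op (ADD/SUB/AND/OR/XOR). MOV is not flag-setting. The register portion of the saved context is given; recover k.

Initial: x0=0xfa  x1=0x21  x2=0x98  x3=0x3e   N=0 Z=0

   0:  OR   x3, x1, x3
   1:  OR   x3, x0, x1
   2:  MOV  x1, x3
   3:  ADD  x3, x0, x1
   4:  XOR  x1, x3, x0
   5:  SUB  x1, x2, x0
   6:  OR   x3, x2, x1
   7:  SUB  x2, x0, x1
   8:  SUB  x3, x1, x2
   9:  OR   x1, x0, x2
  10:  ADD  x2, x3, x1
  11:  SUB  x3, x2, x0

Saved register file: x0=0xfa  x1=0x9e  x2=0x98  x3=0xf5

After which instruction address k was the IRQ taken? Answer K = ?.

K = 5

after  0: x0=0xfa x1=0x21 x2=0x98 x3=0x3f  N=0 Z=0
after  1: x0=0xfa x1=0x21 x2=0x98 x3=0xfb  N=1 Z=0
after  2: x0=0xfa x1=0xfb x2=0x98 x3=0xfb  N=1 Z=0
after  3: x0=0xfa x1=0xfb x2=0x98 x3=0xf5  N=1 Z=0
after  4: x0=0xfa x1=0x0f x2=0x98 x3=0xf5  N=0 Z=0
after  5: x0=0xfa x1=0x9e x2=0x98 x3=0xf5  N=1 Z=0
-- IRQ taken; context saved, return-PC = 6 --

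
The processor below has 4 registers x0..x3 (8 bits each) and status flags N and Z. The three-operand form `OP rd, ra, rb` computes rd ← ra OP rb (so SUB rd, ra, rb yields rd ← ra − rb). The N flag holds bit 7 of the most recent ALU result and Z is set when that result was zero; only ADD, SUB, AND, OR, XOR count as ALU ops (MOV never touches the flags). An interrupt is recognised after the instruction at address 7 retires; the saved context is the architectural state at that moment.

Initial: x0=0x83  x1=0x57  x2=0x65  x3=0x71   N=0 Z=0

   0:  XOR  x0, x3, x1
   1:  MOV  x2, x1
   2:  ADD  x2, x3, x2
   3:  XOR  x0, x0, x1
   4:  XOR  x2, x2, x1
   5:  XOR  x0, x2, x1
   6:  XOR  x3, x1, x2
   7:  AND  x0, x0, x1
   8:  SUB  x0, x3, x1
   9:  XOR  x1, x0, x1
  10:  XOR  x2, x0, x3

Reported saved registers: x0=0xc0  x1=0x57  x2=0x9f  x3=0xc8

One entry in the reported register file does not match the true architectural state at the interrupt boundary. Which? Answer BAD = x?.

after  0: x0=0x26 x1=0x57 x2=0x65 x3=0x71  N=0 Z=0
after  1: x0=0x26 x1=0x57 x2=0x57 x3=0x71  N=0 Z=0
after  2: x0=0x26 x1=0x57 x2=0xc8 x3=0x71  N=1 Z=0
after  3: x0=0x71 x1=0x57 x2=0xc8 x3=0x71  N=0 Z=0
after  4: x0=0x71 x1=0x57 x2=0x9f x3=0x71  N=1 Z=0
after  5: x0=0xc8 x1=0x57 x2=0x9f x3=0x71  N=1 Z=0
after  6: x0=0xc8 x1=0x57 x2=0x9f x3=0xc8  N=1 Z=0
after  7: x0=0x40 x1=0x57 x2=0x9f x3=0xc8  N=0 Z=0
-- IRQ taken; context saved, return-PC = 8 --
mismatch: x0: reported 0xc0 vs actual 0x40

BAD = x0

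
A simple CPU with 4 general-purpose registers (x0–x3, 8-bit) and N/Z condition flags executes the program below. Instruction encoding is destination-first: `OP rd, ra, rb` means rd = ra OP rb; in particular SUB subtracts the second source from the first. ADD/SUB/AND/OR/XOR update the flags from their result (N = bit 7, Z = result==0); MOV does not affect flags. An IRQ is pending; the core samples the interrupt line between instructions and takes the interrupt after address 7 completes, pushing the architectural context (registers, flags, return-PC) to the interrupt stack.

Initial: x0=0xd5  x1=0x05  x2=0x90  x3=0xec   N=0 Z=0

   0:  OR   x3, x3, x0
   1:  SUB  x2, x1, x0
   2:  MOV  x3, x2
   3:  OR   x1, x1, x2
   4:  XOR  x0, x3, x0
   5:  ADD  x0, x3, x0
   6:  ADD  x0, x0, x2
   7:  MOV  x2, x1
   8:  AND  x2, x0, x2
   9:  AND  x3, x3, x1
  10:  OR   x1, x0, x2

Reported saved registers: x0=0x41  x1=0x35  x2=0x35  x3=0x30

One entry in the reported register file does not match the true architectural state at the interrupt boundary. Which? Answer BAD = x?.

after  0: x0=0xd5 x1=0x05 x2=0x90 x3=0xfd  N=1 Z=0
after  1: x0=0xd5 x1=0x05 x2=0x30 x3=0xfd  N=0 Z=0
after  2: x0=0xd5 x1=0x05 x2=0x30 x3=0x30  N=0 Z=0
after  3: x0=0xd5 x1=0x35 x2=0x30 x3=0x30  N=0 Z=0
after  4: x0=0xe5 x1=0x35 x2=0x30 x3=0x30  N=1 Z=0
after  5: x0=0x15 x1=0x35 x2=0x30 x3=0x30  N=0 Z=0
after  6: x0=0x45 x1=0x35 x2=0x30 x3=0x30  N=0 Z=0
after  7: x0=0x45 x1=0x35 x2=0x35 x3=0x30  N=0 Z=0
-- IRQ taken; context saved, return-PC = 8 --
mismatch: x0: reported 0x41 vs actual 0x45

BAD = x0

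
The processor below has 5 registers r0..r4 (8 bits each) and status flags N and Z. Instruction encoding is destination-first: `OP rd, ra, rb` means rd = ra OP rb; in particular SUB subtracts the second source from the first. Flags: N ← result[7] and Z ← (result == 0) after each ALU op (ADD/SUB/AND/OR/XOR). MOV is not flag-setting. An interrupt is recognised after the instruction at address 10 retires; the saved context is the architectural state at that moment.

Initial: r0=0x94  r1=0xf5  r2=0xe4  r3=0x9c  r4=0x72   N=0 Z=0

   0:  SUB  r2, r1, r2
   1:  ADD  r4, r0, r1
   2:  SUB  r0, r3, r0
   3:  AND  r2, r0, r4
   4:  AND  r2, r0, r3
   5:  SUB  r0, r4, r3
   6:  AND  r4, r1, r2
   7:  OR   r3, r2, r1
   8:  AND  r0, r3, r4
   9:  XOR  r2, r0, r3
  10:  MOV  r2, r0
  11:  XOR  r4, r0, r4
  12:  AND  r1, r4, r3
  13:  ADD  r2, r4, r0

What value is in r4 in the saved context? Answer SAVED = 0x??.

SAVED = 0x00

after  0: r0=0x94 r1=0xf5 r2=0x11 r3=0x9c r4=0x72  N=0 Z=0
after  1: r0=0x94 r1=0xf5 r2=0x11 r3=0x9c r4=0x89  N=1 Z=0
after  2: r0=0x08 r1=0xf5 r2=0x11 r3=0x9c r4=0x89  N=0 Z=0
after  3: r0=0x08 r1=0xf5 r2=0x08 r3=0x9c r4=0x89  N=0 Z=0
after  4: r0=0x08 r1=0xf5 r2=0x08 r3=0x9c r4=0x89  N=0 Z=0
after  5: r0=0xed r1=0xf5 r2=0x08 r3=0x9c r4=0x89  N=1 Z=0
after  6: r0=0xed r1=0xf5 r2=0x08 r3=0x9c r4=0x00  N=0 Z=1
after  7: r0=0xed r1=0xf5 r2=0x08 r3=0xfd r4=0x00  N=1 Z=0
after  8: r0=0x00 r1=0xf5 r2=0x08 r3=0xfd r4=0x00  N=0 Z=1
after  9: r0=0x00 r1=0xf5 r2=0xfd r3=0xfd r4=0x00  N=1 Z=0
after 10: r0=0x00 r1=0xf5 r2=0x00 r3=0xfd r4=0x00  N=1 Z=0
-- IRQ taken; context saved, return-PC = 11 --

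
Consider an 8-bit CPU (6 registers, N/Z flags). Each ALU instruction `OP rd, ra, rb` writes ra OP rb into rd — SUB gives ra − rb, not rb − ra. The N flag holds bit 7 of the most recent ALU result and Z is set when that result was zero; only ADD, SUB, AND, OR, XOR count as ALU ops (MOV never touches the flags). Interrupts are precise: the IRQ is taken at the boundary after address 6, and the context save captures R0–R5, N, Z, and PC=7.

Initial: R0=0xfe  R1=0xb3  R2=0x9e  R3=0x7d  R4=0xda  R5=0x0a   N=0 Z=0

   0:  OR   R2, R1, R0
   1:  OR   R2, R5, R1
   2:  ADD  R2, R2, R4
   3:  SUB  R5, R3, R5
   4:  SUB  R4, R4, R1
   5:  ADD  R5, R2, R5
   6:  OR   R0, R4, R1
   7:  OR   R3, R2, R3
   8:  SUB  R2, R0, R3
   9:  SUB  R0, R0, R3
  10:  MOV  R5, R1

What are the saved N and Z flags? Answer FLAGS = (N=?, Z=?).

FLAGS = (N=1, Z=0)

after  0: R0=0xfe R1=0xb3 R2=0xff R3=0x7d R4=0xda R5=0x0a  N=1 Z=0
after  1: R0=0xfe R1=0xb3 R2=0xbb R3=0x7d R4=0xda R5=0x0a  N=1 Z=0
after  2: R0=0xfe R1=0xb3 R2=0x95 R3=0x7d R4=0xda R5=0x0a  N=1 Z=0
after  3: R0=0xfe R1=0xb3 R2=0x95 R3=0x7d R4=0xda R5=0x73  N=0 Z=0
after  4: R0=0xfe R1=0xb3 R2=0x95 R3=0x7d R4=0x27 R5=0x73  N=0 Z=0
after  5: R0=0xfe R1=0xb3 R2=0x95 R3=0x7d R4=0x27 R5=0x08  N=0 Z=0
after  6: R0=0xb7 R1=0xb3 R2=0x95 R3=0x7d R4=0x27 R5=0x08  N=1 Z=0
-- IRQ taken; context saved, return-PC = 7 --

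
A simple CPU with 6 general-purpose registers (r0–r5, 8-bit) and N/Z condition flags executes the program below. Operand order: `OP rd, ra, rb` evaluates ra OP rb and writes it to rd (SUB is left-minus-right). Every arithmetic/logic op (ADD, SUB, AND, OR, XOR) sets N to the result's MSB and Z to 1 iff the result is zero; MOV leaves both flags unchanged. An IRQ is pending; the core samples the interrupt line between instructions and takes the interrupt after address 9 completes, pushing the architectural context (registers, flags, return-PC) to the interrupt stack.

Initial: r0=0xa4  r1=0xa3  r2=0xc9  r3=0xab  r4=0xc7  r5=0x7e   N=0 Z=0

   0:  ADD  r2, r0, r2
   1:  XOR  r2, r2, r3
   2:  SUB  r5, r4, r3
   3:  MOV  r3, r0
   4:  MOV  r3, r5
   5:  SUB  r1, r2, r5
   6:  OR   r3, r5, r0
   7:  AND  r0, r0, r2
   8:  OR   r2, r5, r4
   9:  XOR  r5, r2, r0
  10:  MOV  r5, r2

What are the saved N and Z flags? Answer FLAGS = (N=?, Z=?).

FLAGS = (N=0, Z=0)

after  0: r0=0xa4 r1=0xa3 r2=0x6d r3=0xab r4=0xc7 r5=0x7e  N=0 Z=0
after  1: r0=0xa4 r1=0xa3 r2=0xc6 r3=0xab r4=0xc7 r5=0x7e  N=1 Z=0
after  2: r0=0xa4 r1=0xa3 r2=0xc6 r3=0xab r4=0xc7 r5=0x1c  N=0 Z=0
after  3: r0=0xa4 r1=0xa3 r2=0xc6 r3=0xa4 r4=0xc7 r5=0x1c  N=0 Z=0
after  4: r0=0xa4 r1=0xa3 r2=0xc6 r3=0x1c r4=0xc7 r5=0x1c  N=0 Z=0
after  5: r0=0xa4 r1=0xaa r2=0xc6 r3=0x1c r4=0xc7 r5=0x1c  N=1 Z=0
after  6: r0=0xa4 r1=0xaa r2=0xc6 r3=0xbc r4=0xc7 r5=0x1c  N=1 Z=0
after  7: r0=0x84 r1=0xaa r2=0xc6 r3=0xbc r4=0xc7 r5=0x1c  N=1 Z=0
after  8: r0=0x84 r1=0xaa r2=0xdf r3=0xbc r4=0xc7 r5=0x1c  N=1 Z=0
after  9: r0=0x84 r1=0xaa r2=0xdf r3=0xbc r4=0xc7 r5=0x5b  N=0 Z=0
-- IRQ taken; context saved, return-PC = 10 --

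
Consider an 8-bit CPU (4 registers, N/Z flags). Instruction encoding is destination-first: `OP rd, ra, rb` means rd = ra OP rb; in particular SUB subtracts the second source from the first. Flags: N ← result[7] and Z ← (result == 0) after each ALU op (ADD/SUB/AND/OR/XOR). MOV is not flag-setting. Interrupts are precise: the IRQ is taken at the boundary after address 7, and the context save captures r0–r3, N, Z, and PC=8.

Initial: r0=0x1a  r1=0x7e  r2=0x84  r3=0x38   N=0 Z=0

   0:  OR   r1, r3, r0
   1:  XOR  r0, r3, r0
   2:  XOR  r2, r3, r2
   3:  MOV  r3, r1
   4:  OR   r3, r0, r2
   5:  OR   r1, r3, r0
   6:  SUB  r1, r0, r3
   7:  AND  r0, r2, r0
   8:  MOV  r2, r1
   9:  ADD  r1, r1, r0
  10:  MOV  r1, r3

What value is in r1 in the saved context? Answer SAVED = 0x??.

after  0: r0=0x1a r1=0x3a r2=0x84 r3=0x38  N=0 Z=0
after  1: r0=0x22 r1=0x3a r2=0x84 r3=0x38  N=0 Z=0
after  2: r0=0x22 r1=0x3a r2=0xbc r3=0x38  N=1 Z=0
after  3: r0=0x22 r1=0x3a r2=0xbc r3=0x3a  N=1 Z=0
after  4: r0=0x22 r1=0x3a r2=0xbc r3=0xbe  N=1 Z=0
after  5: r0=0x22 r1=0xbe r2=0xbc r3=0xbe  N=1 Z=0
after  6: r0=0x22 r1=0x64 r2=0xbc r3=0xbe  N=0 Z=0
after  7: r0=0x20 r1=0x64 r2=0xbc r3=0xbe  N=0 Z=0
-- IRQ taken; context saved, return-PC = 8 --

SAVED = 0x64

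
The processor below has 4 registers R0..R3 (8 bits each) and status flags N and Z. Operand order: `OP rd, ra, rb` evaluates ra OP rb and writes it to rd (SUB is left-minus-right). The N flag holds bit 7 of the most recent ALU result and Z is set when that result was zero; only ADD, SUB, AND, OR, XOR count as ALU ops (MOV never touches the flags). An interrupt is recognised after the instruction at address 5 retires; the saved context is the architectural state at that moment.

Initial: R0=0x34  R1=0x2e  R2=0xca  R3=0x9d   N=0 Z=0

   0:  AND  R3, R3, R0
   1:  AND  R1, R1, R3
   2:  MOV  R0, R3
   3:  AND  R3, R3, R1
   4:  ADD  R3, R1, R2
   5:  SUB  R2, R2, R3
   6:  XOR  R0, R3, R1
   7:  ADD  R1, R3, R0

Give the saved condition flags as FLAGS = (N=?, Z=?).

FLAGS = (N=1, Z=0)

after  0: R0=0x34 R1=0x2e R2=0xca R3=0x14  N=0 Z=0
after  1: R0=0x34 R1=0x04 R2=0xca R3=0x14  N=0 Z=0
after  2: R0=0x14 R1=0x04 R2=0xca R3=0x14  N=0 Z=0
after  3: R0=0x14 R1=0x04 R2=0xca R3=0x04  N=0 Z=0
after  4: R0=0x14 R1=0x04 R2=0xca R3=0xce  N=1 Z=0
after  5: R0=0x14 R1=0x04 R2=0xfc R3=0xce  N=1 Z=0
-- IRQ taken; context saved, return-PC = 6 --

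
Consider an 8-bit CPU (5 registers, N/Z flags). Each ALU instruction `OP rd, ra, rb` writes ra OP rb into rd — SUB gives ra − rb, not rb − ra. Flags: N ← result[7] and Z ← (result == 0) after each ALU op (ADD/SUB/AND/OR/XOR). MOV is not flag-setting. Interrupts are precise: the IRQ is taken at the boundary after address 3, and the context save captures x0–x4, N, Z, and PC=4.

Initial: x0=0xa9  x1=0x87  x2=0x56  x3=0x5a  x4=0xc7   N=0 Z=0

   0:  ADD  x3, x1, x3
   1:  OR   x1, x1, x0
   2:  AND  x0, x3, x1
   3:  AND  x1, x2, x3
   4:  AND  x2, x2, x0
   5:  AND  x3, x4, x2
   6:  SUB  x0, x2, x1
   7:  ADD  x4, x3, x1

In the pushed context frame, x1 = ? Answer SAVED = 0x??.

after  0: x0=0xa9 x1=0x87 x2=0x56 x3=0xe1 x4=0xc7  N=1 Z=0
after  1: x0=0xa9 x1=0xaf x2=0x56 x3=0xe1 x4=0xc7  N=1 Z=0
after  2: x0=0xa1 x1=0xaf x2=0x56 x3=0xe1 x4=0xc7  N=1 Z=0
after  3: x0=0xa1 x1=0x40 x2=0x56 x3=0xe1 x4=0xc7  N=0 Z=0
-- IRQ taken; context saved, return-PC = 4 --

SAVED = 0x40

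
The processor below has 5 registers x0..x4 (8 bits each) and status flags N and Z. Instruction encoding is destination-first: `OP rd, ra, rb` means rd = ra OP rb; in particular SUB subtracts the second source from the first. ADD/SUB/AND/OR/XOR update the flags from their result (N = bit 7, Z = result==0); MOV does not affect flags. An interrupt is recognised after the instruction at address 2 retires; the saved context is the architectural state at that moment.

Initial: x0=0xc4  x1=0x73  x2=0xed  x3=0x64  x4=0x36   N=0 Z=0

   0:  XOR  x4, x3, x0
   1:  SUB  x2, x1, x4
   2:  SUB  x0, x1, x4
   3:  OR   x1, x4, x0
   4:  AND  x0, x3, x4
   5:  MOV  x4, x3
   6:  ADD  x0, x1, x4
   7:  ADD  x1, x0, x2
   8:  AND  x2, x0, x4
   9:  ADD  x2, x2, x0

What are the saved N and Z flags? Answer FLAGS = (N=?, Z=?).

after  0: x0=0xc4 x1=0x73 x2=0xed x3=0x64 x4=0xa0  N=1 Z=0
after  1: x0=0xc4 x1=0x73 x2=0xd3 x3=0x64 x4=0xa0  N=1 Z=0
after  2: x0=0xd3 x1=0x73 x2=0xd3 x3=0x64 x4=0xa0  N=1 Z=0
-- IRQ taken; context saved, return-PC = 3 --

FLAGS = (N=1, Z=0)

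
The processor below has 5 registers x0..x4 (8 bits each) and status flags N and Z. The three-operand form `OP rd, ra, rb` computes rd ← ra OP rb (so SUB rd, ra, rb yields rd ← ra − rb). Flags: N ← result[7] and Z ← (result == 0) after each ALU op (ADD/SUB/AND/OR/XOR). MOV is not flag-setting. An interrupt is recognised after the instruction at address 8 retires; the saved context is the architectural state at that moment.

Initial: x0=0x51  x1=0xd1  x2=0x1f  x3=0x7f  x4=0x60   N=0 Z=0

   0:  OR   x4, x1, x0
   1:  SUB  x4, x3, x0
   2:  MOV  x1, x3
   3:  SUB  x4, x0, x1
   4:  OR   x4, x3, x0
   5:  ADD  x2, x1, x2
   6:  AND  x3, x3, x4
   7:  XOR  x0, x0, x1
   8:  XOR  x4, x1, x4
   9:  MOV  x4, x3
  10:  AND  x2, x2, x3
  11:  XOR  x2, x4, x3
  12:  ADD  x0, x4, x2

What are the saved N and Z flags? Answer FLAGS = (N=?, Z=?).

FLAGS = (N=0, Z=1)

after  0: x0=0x51 x1=0xd1 x2=0x1f x3=0x7f x4=0xd1  N=1 Z=0
after  1: x0=0x51 x1=0xd1 x2=0x1f x3=0x7f x4=0x2e  N=0 Z=0
after  2: x0=0x51 x1=0x7f x2=0x1f x3=0x7f x4=0x2e  N=0 Z=0
after  3: x0=0x51 x1=0x7f x2=0x1f x3=0x7f x4=0xd2  N=1 Z=0
after  4: x0=0x51 x1=0x7f x2=0x1f x3=0x7f x4=0x7f  N=0 Z=0
after  5: x0=0x51 x1=0x7f x2=0x9e x3=0x7f x4=0x7f  N=1 Z=0
after  6: x0=0x51 x1=0x7f x2=0x9e x3=0x7f x4=0x7f  N=0 Z=0
after  7: x0=0x2e x1=0x7f x2=0x9e x3=0x7f x4=0x7f  N=0 Z=0
after  8: x0=0x2e x1=0x7f x2=0x9e x3=0x7f x4=0x00  N=0 Z=1
-- IRQ taken; context saved, return-PC = 9 --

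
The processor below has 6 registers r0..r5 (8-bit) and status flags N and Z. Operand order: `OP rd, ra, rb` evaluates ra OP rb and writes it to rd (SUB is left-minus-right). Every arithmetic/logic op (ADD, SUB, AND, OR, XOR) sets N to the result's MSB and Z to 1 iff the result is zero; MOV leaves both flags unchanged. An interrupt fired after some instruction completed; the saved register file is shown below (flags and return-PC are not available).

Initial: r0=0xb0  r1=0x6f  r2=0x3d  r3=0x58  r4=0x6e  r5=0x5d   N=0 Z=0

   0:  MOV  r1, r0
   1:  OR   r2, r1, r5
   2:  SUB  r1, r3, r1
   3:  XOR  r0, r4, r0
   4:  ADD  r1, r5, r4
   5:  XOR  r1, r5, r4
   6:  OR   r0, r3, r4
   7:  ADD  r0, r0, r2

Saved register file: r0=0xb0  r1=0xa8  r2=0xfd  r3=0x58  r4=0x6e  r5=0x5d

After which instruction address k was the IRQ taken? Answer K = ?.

after  0: r0=0xb0 r1=0xb0 r2=0x3d r3=0x58 r4=0x6e r5=0x5d  N=0 Z=0
after  1: r0=0xb0 r1=0xb0 r2=0xfd r3=0x58 r4=0x6e r5=0x5d  N=1 Z=0
after  2: r0=0xb0 r1=0xa8 r2=0xfd r3=0x58 r4=0x6e r5=0x5d  N=1 Z=0
-- IRQ taken; context saved, return-PC = 3 --

K = 2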